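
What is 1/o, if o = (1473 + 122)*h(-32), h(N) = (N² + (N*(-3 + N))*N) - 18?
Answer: -1/55560230 ≈ -1.7998e-8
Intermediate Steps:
h(N) = -18 + N² + N²*(-3 + N) (h(N) = (N² + N²*(-3 + N)) - 18 = -18 + N² + N²*(-3 + N))
o = -55560230 (o = (1473 + 122)*(-18 + (-32)³ - 2*(-32)²) = 1595*(-18 - 32768 - 2*1024) = 1595*(-18 - 32768 - 2048) = 1595*(-34834) = -55560230)
1/o = 1/(-55560230) = -1/55560230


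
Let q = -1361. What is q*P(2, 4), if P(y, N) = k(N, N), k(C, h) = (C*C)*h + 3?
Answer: -91187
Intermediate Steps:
k(C, h) = 3 + h*C² (k(C, h) = C²*h + 3 = h*C² + 3 = 3 + h*C²)
P(y, N) = 3 + N³ (P(y, N) = 3 + N*N² = 3 + N³)
q*P(2, 4) = -1361*(3 + 4³) = -1361*(3 + 64) = -1361*67 = -91187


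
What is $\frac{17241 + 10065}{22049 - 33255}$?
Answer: $- \frac{13653}{5603} \approx -2.4367$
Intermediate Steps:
$\frac{17241 + 10065}{22049 - 33255} = \frac{27306}{22049 - 33255} = \frac{27306}{-11206} = 27306 \left(- \frac{1}{11206}\right) = - \frac{13653}{5603}$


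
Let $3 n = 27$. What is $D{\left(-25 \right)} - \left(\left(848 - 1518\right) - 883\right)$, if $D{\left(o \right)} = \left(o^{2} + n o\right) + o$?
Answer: $1928$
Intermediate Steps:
$n = 9$ ($n = \frac{1}{3} \cdot 27 = 9$)
$D{\left(o \right)} = o^{2} + 10 o$ ($D{\left(o \right)} = \left(o^{2} + 9 o\right) + o = o^{2} + 10 o$)
$D{\left(-25 \right)} - \left(\left(848 - 1518\right) - 883\right) = - 25 \left(10 - 25\right) - \left(\left(848 - 1518\right) - 883\right) = \left(-25\right) \left(-15\right) - \left(-670 - 883\right) = 375 - -1553 = 375 + 1553 = 1928$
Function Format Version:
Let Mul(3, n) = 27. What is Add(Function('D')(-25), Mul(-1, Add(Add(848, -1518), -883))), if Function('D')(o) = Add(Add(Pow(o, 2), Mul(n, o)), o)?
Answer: 1928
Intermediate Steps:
n = 9 (n = Mul(Rational(1, 3), 27) = 9)
Function('D')(o) = Add(Pow(o, 2), Mul(10, o)) (Function('D')(o) = Add(Add(Pow(o, 2), Mul(9, o)), o) = Add(Pow(o, 2), Mul(10, o)))
Add(Function('D')(-25), Mul(-1, Add(Add(848, -1518), -883))) = Add(Mul(-25, Add(10, -25)), Mul(-1, Add(Add(848, -1518), -883))) = Add(Mul(-25, -15), Mul(-1, Add(-670, -883))) = Add(375, Mul(-1, -1553)) = Add(375, 1553) = 1928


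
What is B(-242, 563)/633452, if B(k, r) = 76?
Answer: 19/158363 ≈ 0.00011998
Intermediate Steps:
B(-242, 563)/633452 = 76/633452 = 76*(1/633452) = 19/158363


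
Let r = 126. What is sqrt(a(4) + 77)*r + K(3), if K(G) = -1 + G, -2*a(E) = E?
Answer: 2 + 630*sqrt(3) ≈ 1093.2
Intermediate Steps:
a(E) = -E/2
sqrt(a(4) + 77)*r + K(3) = sqrt(-1/2*4 + 77)*126 + (-1 + 3) = sqrt(-2 + 77)*126 + 2 = sqrt(75)*126 + 2 = (5*sqrt(3))*126 + 2 = 630*sqrt(3) + 2 = 2 + 630*sqrt(3)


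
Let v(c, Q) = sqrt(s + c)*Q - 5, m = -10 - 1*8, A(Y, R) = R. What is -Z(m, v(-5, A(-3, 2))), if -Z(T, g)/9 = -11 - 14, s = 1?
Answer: -225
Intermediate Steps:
m = -18 (m = -10 - 8 = -18)
v(c, Q) = -5 + Q*sqrt(1 + c) (v(c, Q) = sqrt(1 + c)*Q - 5 = Q*sqrt(1 + c) - 5 = -5 + Q*sqrt(1 + c))
Z(T, g) = 225 (Z(T, g) = -9*(-11 - 14) = -9*(-25) = 225)
-Z(m, v(-5, A(-3, 2))) = -1*225 = -225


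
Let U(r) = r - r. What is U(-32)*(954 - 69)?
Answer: 0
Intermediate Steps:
U(r) = 0
U(-32)*(954 - 69) = 0*(954 - 69) = 0*885 = 0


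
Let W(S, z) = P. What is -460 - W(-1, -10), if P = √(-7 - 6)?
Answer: -460 - I*√13 ≈ -460.0 - 3.6056*I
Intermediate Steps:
P = I*√13 (P = √(-13) = I*√13 ≈ 3.6056*I)
W(S, z) = I*√13
-460 - W(-1, -10) = -460 - I*√13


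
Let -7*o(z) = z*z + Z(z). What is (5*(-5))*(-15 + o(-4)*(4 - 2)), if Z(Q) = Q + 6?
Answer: 3525/7 ≈ 503.57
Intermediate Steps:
Z(Q) = 6 + Q
o(z) = -6/7 - z/7 - z²/7 (o(z) = -(z*z + (6 + z))/7 = -(z² + (6 + z))/7 = -(6 + z + z²)/7 = -6/7 - z/7 - z²/7)
(5*(-5))*(-15 + o(-4)*(4 - 2)) = (5*(-5))*(-15 + (-6/7 - ⅐*(-4) - ⅐*(-4)²)*(4 - 2)) = -25*(-15 + (-6/7 + 4/7 - ⅐*16)*2) = -25*(-15 + (-6/7 + 4/7 - 16/7)*2) = -25*(-15 - 18/7*2) = -25*(-15 - 36/7) = -25*(-141/7) = 3525/7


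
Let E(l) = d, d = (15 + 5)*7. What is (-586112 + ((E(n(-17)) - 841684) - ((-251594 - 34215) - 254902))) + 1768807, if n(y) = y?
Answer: 881862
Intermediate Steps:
d = 140 (d = 20*7 = 140)
E(l) = 140
(-586112 + ((E(n(-17)) - 841684) - ((-251594 - 34215) - 254902))) + 1768807 = (-586112 + ((140 - 841684) - ((-251594 - 34215) - 254902))) + 1768807 = (-586112 + (-841544 - (-285809 - 254902))) + 1768807 = (-586112 + (-841544 - 1*(-540711))) + 1768807 = (-586112 + (-841544 + 540711)) + 1768807 = (-586112 - 300833) + 1768807 = -886945 + 1768807 = 881862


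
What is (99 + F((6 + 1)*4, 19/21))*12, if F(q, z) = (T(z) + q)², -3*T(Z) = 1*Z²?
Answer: 6075700240/583443 ≈ 10414.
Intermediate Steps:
T(Z) = -Z²/3
F(q, z) = (q - z²/3)² (F(q, z) = (-z²/3 + q)² = (q - z²/3)²)
(99 + F((6 + 1)*4, 19/21))*12 = (99 + (-(19/21)² + 3*((6 + 1)*4))²/9)*12 = (99 + (-(19*(1/21))² + 3*(7*4))²/9)*12 = (99 + (-(19/21)² + 3*28)²/9)*12 = (99 + (-1*361/441 + 84)²/9)*12 = (99 + (-361/441 + 84)²/9)*12 = (99 + (36683/441)²/9)*12 = (99 + (⅑)*(1345642489/194481))*12 = (99 + 1345642489/1750329)*12 = (1518925060/1750329)*12 = 6075700240/583443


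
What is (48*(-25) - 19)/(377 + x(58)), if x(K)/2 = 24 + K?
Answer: -1219/541 ≈ -2.2532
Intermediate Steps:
x(K) = 48 + 2*K (x(K) = 2*(24 + K) = 48 + 2*K)
(48*(-25) - 19)/(377 + x(58)) = (48*(-25) - 19)/(377 + (48 + 2*58)) = (-1200 - 19)/(377 + (48 + 116)) = -1219/(377 + 164) = -1219/541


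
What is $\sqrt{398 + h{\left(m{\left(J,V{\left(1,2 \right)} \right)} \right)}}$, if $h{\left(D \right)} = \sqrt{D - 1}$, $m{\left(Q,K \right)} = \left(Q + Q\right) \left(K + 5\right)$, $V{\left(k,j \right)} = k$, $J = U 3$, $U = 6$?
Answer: $\sqrt{398 + \sqrt{215}} \approx 20.314$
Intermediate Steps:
$J = 18$ ($J = 6 \cdot 3 = 18$)
$m{\left(Q,K \right)} = 2 Q \left(5 + K\right)$
$h{\left(D \right)} = \sqrt{-1 + D}$
$\sqrt{398 + h{\left(m{\left(J,V{\left(1,2 \right)} \right)} \right)}} = \sqrt{398 + \sqrt{-1 + 2 \cdot 18 \left(5 + 1\right)}} = \sqrt{398 + \sqrt{-1 + 2 \cdot 18 \cdot 6}} = \sqrt{398 + \sqrt{-1 + 216}} = \sqrt{398 + \sqrt{215}}$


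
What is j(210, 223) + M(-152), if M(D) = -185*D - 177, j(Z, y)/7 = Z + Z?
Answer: 30883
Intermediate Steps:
j(Z, y) = 14*Z (j(Z, y) = 7*(Z + Z) = 7*(2*Z) = 14*Z)
M(D) = -177 - 185*D
j(210, 223) + M(-152) = 14*210 + (-177 - 185*(-152)) = 2940 + (-177 + 28120) = 2940 + 27943 = 30883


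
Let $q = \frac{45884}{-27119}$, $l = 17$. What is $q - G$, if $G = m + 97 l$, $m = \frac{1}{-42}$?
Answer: $- \frac{1880107711}{1138998} \approx -1650.7$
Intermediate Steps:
$q = - \frac{45884}{27119}$ ($q = 45884 \left(- \frac{1}{27119}\right) = - \frac{45884}{27119} \approx -1.6919$)
$m = - \frac{1}{42} \approx -0.02381$
$G = \frac{69257}{42}$ ($G = - \frac{1}{42} + 97 \cdot 17 = - \frac{1}{42} + 1649 = \frac{69257}{42} \approx 1649.0$)
$q - G = - \frac{45884}{27119} - \frac{69257}{42} = - \frac{1880107711}{1138998}$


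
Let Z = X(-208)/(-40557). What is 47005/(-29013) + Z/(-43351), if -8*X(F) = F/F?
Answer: -220382818040431/136027373673576 ≈ -1.6201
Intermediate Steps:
X(F) = -1/8 (X(F) = -F/(8*F) = -1/8*1 = -1/8)
Z = 1/324456 (Z = -1/8/(-40557) = -1/8*(-1/40557) = 1/324456 ≈ 3.0821e-6)
47005/(-29013) + Z/(-43351) = 47005/(-29013) + (1/324456)/(-43351) = 47005*(-1/29013) + (1/324456)*(-1/43351) = -47005/29013 - 1/14065492056 = -220382818040431/136027373673576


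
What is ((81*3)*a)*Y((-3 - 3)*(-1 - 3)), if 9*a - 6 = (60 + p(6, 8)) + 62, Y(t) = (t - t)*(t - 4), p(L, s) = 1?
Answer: 0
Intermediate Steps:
Y(t) = 0 (Y(t) = 0*(-4 + t) = 0)
a = 43/3 (a = ⅔ + ((60 + 1) + 62)/9 = ⅔ + (61 + 62)/9 = ⅔ + (⅑)*123 = ⅔ + 41/3 = 43/3 ≈ 14.333)
((81*3)*a)*Y((-3 - 3)*(-1 - 3)) = ((81*3)*(43/3))*0 = (243*(43/3))*0 = 3483*0 = 0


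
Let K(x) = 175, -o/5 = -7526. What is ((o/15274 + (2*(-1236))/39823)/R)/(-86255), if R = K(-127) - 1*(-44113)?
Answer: -104341583/165969800637105920 ≈ -6.2868e-10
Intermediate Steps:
o = 37630 (o = -5*(-7526) = 37630)
R = 44288 (R = 175 - 1*(-44113) = 175 + 44113 = 44288)
((o/15274 + (2*(-1236))/39823)/R)/(-86255) = ((37630/15274 + (2*(-1236))/39823)/44288)/(-86255) = ((37630*(1/15274) - 2472*1/39823)*(1/44288))*(-1/86255) = ((18815/7637 - 2472/39823)*(1/44288))*(-1/86255) = ((104341583/43446893)*(1/44288))*(-1/86255) = (104341583/1924175997184)*(-1/86255) = -104341583/165969800637105920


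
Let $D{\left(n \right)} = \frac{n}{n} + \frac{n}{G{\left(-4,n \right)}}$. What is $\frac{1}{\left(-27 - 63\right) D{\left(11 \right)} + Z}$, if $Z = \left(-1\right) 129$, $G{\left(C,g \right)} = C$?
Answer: $\frac{2}{57} \approx 0.035088$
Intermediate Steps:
$D{\left(n \right)} = 1 - \frac{n}{4}$ ($D{\left(n \right)} = \frac{n}{n} + \frac{n}{-4} = 1 + n \left(- \frac{1}{4}\right) = 1 - \frac{n}{4}$)
$Z = -129$
$\frac{1}{\left(-27 - 63\right) D{\left(11 \right)} + Z} = \frac{1}{\left(-27 - 63\right) \left(1 - \frac{11}{4}\right) - 129} = \frac{1}{\left(-90\right) \left(- \frac{7}{4}\right) - 129} = \frac{1}{\frac{315}{2} - 129} = \frac{1}{\frac{57}{2}} = \frac{2}{57}$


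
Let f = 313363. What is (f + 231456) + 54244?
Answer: 599063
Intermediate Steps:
(f + 231456) + 54244 = (313363 + 231456) + 54244 = 544819 + 54244 = 599063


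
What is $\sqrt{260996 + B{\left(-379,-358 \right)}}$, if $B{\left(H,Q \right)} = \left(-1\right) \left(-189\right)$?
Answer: $\sqrt{261185} \approx 511.06$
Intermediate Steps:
$B{\left(H,Q \right)} = 189$
$\sqrt{260996 + B{\left(-379,-358 \right)}} = \sqrt{260996 + 189} = \sqrt{261185}$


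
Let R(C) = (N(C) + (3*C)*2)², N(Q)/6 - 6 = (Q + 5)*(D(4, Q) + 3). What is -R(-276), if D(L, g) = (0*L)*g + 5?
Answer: -213978384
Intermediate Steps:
D(L, g) = 5 (D(L, g) = 0*g + 5 = 0 + 5 = 5)
N(Q) = 276 + 48*Q (N(Q) = 36 + 6*((Q + 5)*(5 + 3)) = 36 + 6*((5 + Q)*8) = 36 + 6*(40 + 8*Q) = 36 + (240 + 48*Q) = 276 + 48*Q)
R(C) = (276 + 54*C)² (R(C) = ((276 + 48*C) + (3*C)*2)² = ((276 + 48*C) + 6*C)² = (276 + 54*C)²)
-R(-276) = -36*(46 + 9*(-276))² = -36*(46 - 2484)² = -36*(-2438)² = -36*5943844 = -1*213978384 = -213978384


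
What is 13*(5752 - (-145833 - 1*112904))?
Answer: 3438357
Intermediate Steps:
13*(5752 - (-145833 - 1*112904)) = 13*(5752 - (-145833 - 112904)) = 13*(5752 - 1*(-258737)) = 13*(5752 + 258737) = 13*264489 = 3438357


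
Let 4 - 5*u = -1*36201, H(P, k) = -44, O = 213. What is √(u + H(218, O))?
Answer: √7197 ≈ 84.835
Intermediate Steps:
u = 7241 (u = ⅘ - (-1)*36201/5 = ⅘ - ⅕*(-36201) = ⅘ + 36201/5 = 7241)
√(u + H(218, O)) = √(7241 - 44) = √7197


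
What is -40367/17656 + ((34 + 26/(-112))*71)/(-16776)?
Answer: -5036691571/2073379392 ≈ -2.4292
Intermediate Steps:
-40367/17656 + ((34 + 26/(-112))*71)/(-16776) = -40367*1/17656 + ((34 + 26*(-1/112))*71)*(-1/16776) = -40367/17656 + ((34 - 13/56)*71)*(-1/16776) = -40367/17656 + ((1891/56)*71)*(-1/16776) = -40367/17656 + (134261/56)*(-1/16776) = -40367/17656 - 134261/939456 = -5036691571/2073379392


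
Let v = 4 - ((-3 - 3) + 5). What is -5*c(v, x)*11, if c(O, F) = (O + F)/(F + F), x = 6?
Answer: -605/12 ≈ -50.417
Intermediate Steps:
v = 5 (v = 4 - (-6 + 5) = 4 - 1*(-1) = 4 + 1 = 5)
c(O, F) = (F + O)/(2*F) (c(O, F) = (F + O)/((2*F)) = (F + O)*(1/(2*F)) = (F + O)/(2*F))
-5*c(v, x)*11 = -5*(6 + 5)/(2*6)*11 = -5*11/(2*6)*11 = -5*11/12*11 = -55/12*11 = -605/12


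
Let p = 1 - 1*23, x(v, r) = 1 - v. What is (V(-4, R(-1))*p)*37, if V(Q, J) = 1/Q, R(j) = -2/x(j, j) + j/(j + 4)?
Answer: 407/2 ≈ 203.50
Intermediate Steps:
p = -22 (p = 1 - 23 = -22)
R(j) = -2/(1 - j) + j/(4 + j) (R(j) = -2/(1 - j) + j/(j + 4) = -2/(1 - j) + j/(4 + j))
(V(-4, R(-1))*p)*37 = (-22/(-4))*37 = -1/4*(-22)*37 = (11/2)*37 = 407/2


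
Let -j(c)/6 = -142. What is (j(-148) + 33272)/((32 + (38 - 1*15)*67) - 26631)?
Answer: -17062/12529 ≈ -1.3618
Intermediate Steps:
j(c) = 852 (j(c) = -6*(-142) = 852)
(j(-148) + 33272)/((32 + (38 - 1*15)*67) - 26631) = (852 + 33272)/((32 + (38 - 1*15)*67) - 26631) = 34124/((32 + (38 - 15)*67) - 26631) = 34124/((32 + 23*67) - 26631) = 34124/((32 + 1541) - 26631) = 34124/(1573 - 26631) = 34124/(-25058) = 34124*(-1/25058) = -17062/12529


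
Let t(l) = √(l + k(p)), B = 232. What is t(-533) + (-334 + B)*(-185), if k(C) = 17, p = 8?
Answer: 18870 + 2*I*√129 ≈ 18870.0 + 22.716*I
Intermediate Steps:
t(l) = √(17 + l) (t(l) = √(l + 17) = √(17 + l))
t(-533) + (-334 + B)*(-185) = √(17 - 533) + (-334 + 232)*(-185) = √(-516) - 102*(-185) = 2*I*√129 + 18870 = 18870 + 2*I*√129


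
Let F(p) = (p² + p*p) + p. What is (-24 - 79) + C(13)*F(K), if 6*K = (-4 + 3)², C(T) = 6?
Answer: -305/3 ≈ -101.67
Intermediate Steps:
K = ⅙ (K = (-4 + 3)²/6 = (⅙)*(-1)² = (⅙)*1 = ⅙ ≈ 0.16667)
F(p) = p + 2*p² (F(p) = (p² + p²) + p = 2*p² + p = p + 2*p²)
(-24 - 79) + C(13)*F(K) = (-24 - 79) + 6*((1 + 2*(⅙))/6) = -103 + 6*((1 + ⅓)/6) = -103 + 6*((⅙)*(4/3)) = -103 + 6*(2/9) = -103 + 4/3 = -305/3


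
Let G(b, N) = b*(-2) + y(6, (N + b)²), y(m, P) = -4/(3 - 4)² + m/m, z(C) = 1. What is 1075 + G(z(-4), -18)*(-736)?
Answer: 4755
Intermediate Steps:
y(m, P) = -3 (y(m, P) = -4/((-1)²) + 1 = -4/1 + 1 = -4*1 + 1 = -4 + 1 = -3)
G(b, N) = -3 - 2*b (G(b, N) = b*(-2) - 3 = -2*b - 3 = -3 - 2*b)
1075 + G(z(-4), -18)*(-736) = 1075 + (-3 - 2*1)*(-736) = 1075 + (-3 - 2)*(-736) = 1075 - 5*(-736) = 1075 + 3680 = 4755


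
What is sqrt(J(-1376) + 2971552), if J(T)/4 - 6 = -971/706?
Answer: sqrt(370284428258)/353 ≈ 1723.8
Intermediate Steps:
J(T) = 6530/353 (J(T) = 24 + 4*(-971/706) = 24 - 1942/353 = 6530/353)
sqrt(J(-1376) + 2971552) = sqrt(6530/353 + 2971552) = sqrt(1048964386/353) = sqrt(370284428258)/353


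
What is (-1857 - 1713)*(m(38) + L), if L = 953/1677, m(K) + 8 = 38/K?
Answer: 12835340/559 ≈ 22961.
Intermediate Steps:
m(K) = -8 + 38/K
L = 953/1677 (L = 953*(1/1677) = 953/1677 ≈ 0.56828)
(-1857 - 1713)*(m(38) + L) = (-1857 - 1713)*((-8 + 38/38) + 953/1677) = -3570*((-8 + 38*(1/38)) + 953/1677) = -3570*((-8 + 1) + 953/1677) = -3570*(-7 + 953/1677) = -3570*(-10786/1677) = 12835340/559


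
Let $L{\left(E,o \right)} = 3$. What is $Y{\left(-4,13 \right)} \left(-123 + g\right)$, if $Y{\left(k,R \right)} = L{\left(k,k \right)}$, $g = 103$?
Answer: $-60$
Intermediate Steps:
$Y{\left(k,R \right)} = 3$
$Y{\left(-4,13 \right)} \left(-123 + g\right) = 3 \left(-123 + 103\right) = 3 \left(-20\right) = -60$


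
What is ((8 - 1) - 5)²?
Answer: 4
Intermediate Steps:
((8 - 1) - 5)² = (7 - 5)² = 2² = 4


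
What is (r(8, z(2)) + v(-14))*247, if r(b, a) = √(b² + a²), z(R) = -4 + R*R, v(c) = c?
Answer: -1482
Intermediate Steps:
z(R) = -4 + R²
r(b, a) = √(a² + b²)
(r(8, z(2)) + v(-14))*247 = (√((-4 + 2²)² + 8²) - 14)*247 = (√((-4 + 4)² + 64) - 14)*247 = (√(0² + 64) - 14)*247 = (√(0 + 64) - 14)*247 = (√64 - 14)*247 = (8 - 14)*247 = -6*247 = -1482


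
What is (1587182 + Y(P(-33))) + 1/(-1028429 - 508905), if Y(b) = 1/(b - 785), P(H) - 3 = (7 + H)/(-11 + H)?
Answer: 41946535974439969/26428308794 ≈ 1.5872e+6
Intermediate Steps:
P(H) = 3 + (7 + H)/(-11 + H)
Y(b) = 1/(-785 + b)
(1587182 + Y(P(-33))) + 1/(-1028429 - 508905) = (1587182 + 1/(-785 + 2*(-13 + 2*(-33))/(-11 - 33))) + 1/(-1028429 - 508905) = (1587182 + 1/(-785 + 2*(-13 - 66)/(-44))) + 1/(-1537334) = (1587182 + 1/(-785 + 2*(-1/44)*(-79))) - 1/1537334 = (1587182 + 1/(-785 + 79/22)) - 1/1537334 = (1587182 + 1/(-17191/22)) - 1/1537334 = (1587182 - 22/17191) - 1/1537334 = 27285245740/17191 - 1/1537334 = 41946535974439969/26428308794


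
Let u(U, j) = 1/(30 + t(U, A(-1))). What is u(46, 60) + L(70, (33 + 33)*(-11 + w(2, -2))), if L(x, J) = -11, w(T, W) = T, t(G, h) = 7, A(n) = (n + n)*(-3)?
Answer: -406/37 ≈ -10.973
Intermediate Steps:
A(n) = -6*n (A(n) = (2*n)*(-3) = -6*n)
u(U, j) = 1/37 (u(U, j) = 1/(30 + 7) = 1/37)
u(46, 60) + L(70, (33 + 33)*(-11 + w(2, -2))) = 1/37 - 11 = -406/37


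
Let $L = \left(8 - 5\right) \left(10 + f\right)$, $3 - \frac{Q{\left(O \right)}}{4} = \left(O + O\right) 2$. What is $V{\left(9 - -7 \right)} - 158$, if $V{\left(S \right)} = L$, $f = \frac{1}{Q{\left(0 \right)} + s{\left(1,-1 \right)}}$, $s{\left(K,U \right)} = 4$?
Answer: $- \frac{2045}{16} \approx -127.81$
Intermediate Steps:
$Q{\left(O \right)} = 12 - 16 O$ ($Q{\left(O \right)} = 12 - 4 \left(O + O\right) 2 = 12 - 4 \cdot 2 O 2 = 12 - 4 \cdot 4 O = 12 - 16 O$)
$f = \frac{1}{16}$ ($f = \frac{1}{\left(12 - 0\right) + 4} = \frac{1}{\left(12 + 0\right) + 4} = \frac{1}{12 + 4} = \frac{1}{16} \approx 0.0625$)
$L = \frac{483}{16}$ ($L = \left(8 - 5\right) \left(10 + \frac{1}{16}\right) = 3 \cdot \frac{161}{16} = \frac{483}{16} \approx 30.188$)
$V{\left(S \right)} = \frac{483}{16}$
$V{\left(9 - -7 \right)} - 158 = \frac{483}{16} - 158 = - \frac{2045}{16}$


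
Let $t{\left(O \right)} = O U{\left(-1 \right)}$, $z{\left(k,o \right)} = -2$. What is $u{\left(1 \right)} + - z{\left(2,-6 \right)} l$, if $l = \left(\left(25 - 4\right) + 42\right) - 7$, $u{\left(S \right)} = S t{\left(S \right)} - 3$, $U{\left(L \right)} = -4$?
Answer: $105$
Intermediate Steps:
$t{\left(O \right)} = - 4 O$ ($t{\left(O \right)} = O \left(-4\right) = - 4 O$)
$u{\left(S \right)} = -3 - 4 S^{2}$ ($u{\left(S \right)} = S \left(- 4 S\right) - 3 = - 4 S^{2} - 3 = -3 - 4 S^{2}$)
$l = 56$ ($l = \left(\left(25 - 4\right) + 42\right) - 7 = \left(21 + 42\right) - 7 = 63 - 7 = 56$)
$u{\left(1 \right)} + - z{\left(2,-6 \right)} l = \left(-3 - 4 \cdot 1^{2}\right) + \left(-1\right) \left(-2\right) 56 = \left(-3 - 4\right) + 2 \cdot 56 = \left(-3 - 4\right) + 112 = -7 + 112 = 105$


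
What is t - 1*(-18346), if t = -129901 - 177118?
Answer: -288673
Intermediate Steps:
t = -307019
t - 1*(-18346) = -307019 - 1*(-18346) = -307019 + 18346 = -288673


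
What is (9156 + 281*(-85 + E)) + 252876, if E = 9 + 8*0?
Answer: 240676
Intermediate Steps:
E = 9 (E = 9 + 0 = 9)
(9156 + 281*(-85 + E)) + 252876 = (9156 + 281*(-85 + 9)) + 252876 = (9156 + 281*(-76)) + 252876 = (9156 - 21356) + 252876 = -12200 + 252876 = 240676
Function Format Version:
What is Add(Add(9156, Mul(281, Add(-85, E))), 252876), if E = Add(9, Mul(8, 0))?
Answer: 240676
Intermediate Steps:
E = 9 (E = Add(9, 0) = 9)
Add(Add(9156, Mul(281, Add(-85, E))), 252876) = Add(Add(9156, Mul(281, Add(-85, 9))), 252876) = Add(Add(9156, Mul(281, -76)), 252876) = Add(Add(9156, -21356), 252876) = Add(-12200, 252876) = 240676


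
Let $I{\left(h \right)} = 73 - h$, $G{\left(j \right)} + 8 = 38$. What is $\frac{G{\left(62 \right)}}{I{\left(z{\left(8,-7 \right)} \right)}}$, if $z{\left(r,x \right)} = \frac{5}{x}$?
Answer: $\frac{35}{86} \approx 0.40698$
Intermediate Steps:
$G{\left(j \right)} = 30$ ($G{\left(j \right)} = -8 + 38 = 30$)
$\frac{G{\left(62 \right)}}{I{\left(z{\left(8,-7 \right)} \right)}} = \frac{30}{73 - \frac{5}{-7}} = \frac{30}{73 - 5 \left(- \frac{1}{7}\right)} = \frac{30}{73 - - \frac{5}{7}} = \frac{30}{73 + \frac{5}{7}} = \frac{30}{\frac{516}{7}} = 30 \cdot \frac{7}{516} = \frac{35}{86}$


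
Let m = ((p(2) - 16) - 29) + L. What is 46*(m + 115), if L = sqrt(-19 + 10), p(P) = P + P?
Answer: 3404 + 138*I ≈ 3404.0 + 138.0*I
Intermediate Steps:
p(P) = 2*P
L = 3*I (L = sqrt(-9) = 3*I ≈ 3.0*I)
m = -41 + 3*I (m = ((2*2 - 16) - 29) + 3*I = ((4 - 16) - 29) + 3*I = (-12 - 29) + 3*I = -41 + 3*I ≈ -41.0 + 3.0*I)
46*(m + 115) = 46*((-41 + 3*I) + 115) = 46*(74 + 3*I) = 3404 + 138*I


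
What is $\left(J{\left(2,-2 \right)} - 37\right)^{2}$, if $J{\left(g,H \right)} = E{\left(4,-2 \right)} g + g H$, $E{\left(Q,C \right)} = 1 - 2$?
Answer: $1849$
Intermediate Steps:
$E{\left(Q,C \right)} = -1$
$J{\left(g,H \right)} = - g + H g$ ($J{\left(g,H \right)} = - g + g H = - g + H g$)
$\left(J{\left(2,-2 \right)} - 37\right)^{2} = \left(2 \left(-1 - 2\right) - 37\right)^{2} = \left(2 \left(-3\right) - 37\right)^{2} = \left(-6 - 37\right)^{2} = \left(-43\right)^{2} = 1849$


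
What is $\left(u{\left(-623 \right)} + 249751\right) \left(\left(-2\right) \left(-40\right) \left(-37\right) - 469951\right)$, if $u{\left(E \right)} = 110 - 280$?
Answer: $-118029600291$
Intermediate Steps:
$u{\left(E \right)} = -170$ ($u{\left(E \right)} = 110 - 280 = -170$)
$\left(u{\left(-623 \right)} + 249751\right) \left(\left(-2\right) \left(-40\right) \left(-37\right) - 469951\right) = \left(-170 + 249751\right) \left(\left(-2\right) \left(-40\right) \left(-37\right) - 469951\right) = 249581 \left(80 \left(-37\right) - 469951\right) = 249581 \left(-2960 - 469951\right) = 249581 \left(-472911\right) = -118029600291$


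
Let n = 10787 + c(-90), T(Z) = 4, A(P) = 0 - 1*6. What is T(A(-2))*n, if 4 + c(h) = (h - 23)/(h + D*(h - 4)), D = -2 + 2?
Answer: 1941166/45 ≈ 43137.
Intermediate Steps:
D = 0
A(P) = -6 (A(P) = 0 - 6 = -6)
c(h) = -4 + (-23 + h)/h (c(h) = -4 + (h - 23)/(h + 0*(h - 4)) = -4 + (-23 + h)/(h + 0*(-4 + h)) = -4 + (-23 + h)/(h + 0) = -4 + (-23 + h)/h)
n = 970583/90 (n = 10787 + (-3 - 23/(-90)) = 10787 + (-3 - 23*(-1/90)) = 10787 + (-3 + 23/90) = 10787 - 247/90 = 970583/90 ≈ 10784.)
T(A(-2))*n = 4*(970583/90) = 1941166/45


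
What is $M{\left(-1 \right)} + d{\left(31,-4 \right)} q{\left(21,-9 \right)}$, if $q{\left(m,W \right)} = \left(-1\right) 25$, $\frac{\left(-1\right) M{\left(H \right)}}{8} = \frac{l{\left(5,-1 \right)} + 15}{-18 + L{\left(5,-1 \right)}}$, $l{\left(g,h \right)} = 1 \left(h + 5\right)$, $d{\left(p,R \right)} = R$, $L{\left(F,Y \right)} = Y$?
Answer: $108$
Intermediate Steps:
$l{\left(g,h \right)} = 5 + h$ ($l{\left(g,h \right)} = 1 \left(5 + h\right) = 5 + h$)
$M{\left(H \right)} = 8$ ($M{\left(H \right)} = - 8 \frac{\left(5 - 1\right) + 15}{-18 - 1} = - 8 \frac{4 + 15}{-19} = - 8 \cdot 19 \left(- \frac{1}{19}\right) = \left(-8\right) \left(-1\right) = 8$)
$q{\left(m,W \right)} = -25$
$M{\left(-1 \right)} + d{\left(31,-4 \right)} q{\left(21,-9 \right)} = 8 - -100 = 8 + 100 = 108$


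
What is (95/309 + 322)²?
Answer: 9918765649/95481 ≈ 1.0388e+5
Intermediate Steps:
(95/309 + 322)² = (99593/309)² = 9918765649/95481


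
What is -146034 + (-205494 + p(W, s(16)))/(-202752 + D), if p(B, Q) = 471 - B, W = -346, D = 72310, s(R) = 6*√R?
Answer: -19048762351/130442 ≈ -1.4603e+5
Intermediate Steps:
-146034 + (-205494 + p(W, s(16)))/(-202752 + D) = -146034 + (-205494 + (471 - 1*(-346)))/(-202752 + 72310) = -146034 + (-205494 + (471 + 346))/(-130442) = -146034 + (-205494 + 817)*(-1/130442) = -146034 - 204677*(-1/130442) = -146034 + 204677/130442 = -19048762351/130442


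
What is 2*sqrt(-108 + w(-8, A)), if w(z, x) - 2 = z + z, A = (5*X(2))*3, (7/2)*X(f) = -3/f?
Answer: 2*I*sqrt(122) ≈ 22.091*I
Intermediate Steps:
X(f) = -6/(7*f) (X(f) = 2*(-3/f)/7 = -6/(7*f))
A = -45/7 (A = (5*(-6/7/2))*3 = (5*(-6/7*1/2))*3 = (5*(-3/7))*3 = -15/7*3 = -45/7 ≈ -6.4286)
w(z, x) = 2 + 2*z (w(z, x) = 2 + (z + z) = 2 + 2*z)
2*sqrt(-108 + w(-8, A)) = 2*sqrt(-108 + (2 + 2*(-8))) = 2*sqrt(-108 + (2 - 16)) = 2*sqrt(-108 - 14) = 2*sqrt(-122) = 2*(I*sqrt(122)) = 2*I*sqrt(122)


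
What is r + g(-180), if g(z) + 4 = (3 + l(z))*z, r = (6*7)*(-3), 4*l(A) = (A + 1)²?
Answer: -1442515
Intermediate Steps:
l(A) = (1 + A)²/4 (l(A) = (A + 1)²/4 = (1 + A)²/4)
r = -126 (r = 42*(-3) = -126)
g(z) = -4 + z*(3 + (1 + z)²/4) (g(z) = -4 + (3 + (1 + z)²/4)*z = -4 + z*(3 + (1 + z)²/4))
r + g(-180) = -126 + (-4 + 3*(-180) + (¼)*(-180)*(1 - 180)²) = -126 + (-4 - 540 + (¼)*(-180)*(-179)²) = -126 + (-4 - 540 + (¼)*(-180)*32041) = -126 + (-4 - 540 - 1441845) = -126 - 1442389 = -1442515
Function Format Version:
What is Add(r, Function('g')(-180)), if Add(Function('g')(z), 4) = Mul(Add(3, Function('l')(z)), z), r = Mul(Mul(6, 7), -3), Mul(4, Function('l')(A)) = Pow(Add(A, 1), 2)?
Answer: -1442515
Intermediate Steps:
Function('l')(A) = Mul(Rational(1, 4), Pow(Add(1, A), 2)) (Function('l')(A) = Mul(Rational(1, 4), Pow(Add(A, 1), 2)) = Mul(Rational(1, 4), Pow(Add(1, A), 2)))
r = -126 (r = Mul(42, -3) = -126)
Function('g')(z) = Add(-4, Mul(z, Add(3, Mul(Rational(1, 4), Pow(Add(1, z), 2))))) (Function('g')(z) = Add(-4, Mul(Add(3, Mul(Rational(1, 4), Pow(Add(1, z), 2))), z)) = Add(-4, Mul(z, Add(3, Mul(Rational(1, 4), Pow(Add(1, z), 2))))))
Add(r, Function('g')(-180)) = Add(-126, Add(-4, Mul(3, -180), Mul(Rational(1, 4), -180, Pow(Add(1, -180), 2)))) = Add(-126, Add(-4, -540, Mul(Rational(1, 4), -180, Pow(-179, 2)))) = Add(-126, Add(-4, -540, Mul(Rational(1, 4), -180, 32041))) = Add(-126, Add(-4, -540, -1441845)) = Add(-126, -1442389) = -1442515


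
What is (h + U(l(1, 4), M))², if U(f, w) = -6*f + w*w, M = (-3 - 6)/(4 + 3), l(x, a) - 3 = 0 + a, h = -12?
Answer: 6579225/2401 ≈ 2740.2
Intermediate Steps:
l(x, a) = 3 + a (l(x, a) = 3 + (0 + a) = 3 + a)
M = -9/7 ≈ -1.2857
U(f, w) = w² - 6*f (U(f, w) = -6*f + w² = w² - 6*f)
(h + U(l(1, 4), M))² = (-12 + ((-9/7)² - 6*(3 + 4)))² = (-12 + (81/49 - 6*7))² = (-12 + (81/49 - 42))² = (-12 - 1977/49)² = (-2565/49)² = 6579225/2401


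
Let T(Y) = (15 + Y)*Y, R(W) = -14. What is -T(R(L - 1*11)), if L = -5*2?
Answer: 14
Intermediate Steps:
L = -10
T(Y) = Y*(15 + Y)
-T(R(L - 1*11)) = -(-14)*(15 - 14) = -(-14) = -1*(-14) = 14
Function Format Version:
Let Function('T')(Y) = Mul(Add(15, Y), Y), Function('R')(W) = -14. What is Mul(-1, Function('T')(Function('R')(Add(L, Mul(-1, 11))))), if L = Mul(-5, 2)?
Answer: 14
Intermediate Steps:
L = -10
Function('T')(Y) = Mul(Y, Add(15, Y))
Mul(-1, Function('T')(Function('R')(Add(L, Mul(-1, 11))))) = Mul(-1, Mul(-14, Add(15, -14))) = Mul(-1, Mul(-14, 1)) = Mul(-1, -14) = 14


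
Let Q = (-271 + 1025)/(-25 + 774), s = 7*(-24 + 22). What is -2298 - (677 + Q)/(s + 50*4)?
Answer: -320651399/139314 ≈ -2301.6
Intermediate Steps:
s = -14 (s = 7*(-2) = -14)
Q = 754/749 ≈ 1.0067
-2298 - (677 + Q)/(s + 50*4) = -2298 - (677 + 754/749)/(-14 + 50*4) = -2298 - 507827/(749*(-14 + 200)) = -2298 - 507827/(749*186) = -2298 - 1*507827/139314 = -2298 - 507827/139314 = -320651399/139314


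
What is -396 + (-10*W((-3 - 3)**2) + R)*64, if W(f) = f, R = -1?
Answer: -23500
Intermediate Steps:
-396 + (-10*W((-3 - 3)**2) + R)*64 = -396 + (-10*(-3 - 3)**2 - 1)*64 = -396 + (-10*(-6)**2 - 1)*64 = -396 + (-10*36 - 1)*64 = -396 + (-360 - 1)*64 = -396 - 361*64 = -396 - 23104 = -23500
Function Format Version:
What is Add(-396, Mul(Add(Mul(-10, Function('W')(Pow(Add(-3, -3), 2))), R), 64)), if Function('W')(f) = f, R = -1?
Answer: -23500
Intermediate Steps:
Add(-396, Mul(Add(Mul(-10, Function('W')(Pow(Add(-3, -3), 2))), R), 64)) = Add(-396, Mul(Add(Mul(-10, Pow(Add(-3, -3), 2)), -1), 64)) = Add(-396, Mul(Add(Mul(-10, Pow(-6, 2)), -1), 64)) = Add(-396, Mul(Add(Mul(-10, 36), -1), 64)) = Add(-396, Mul(Add(-360, -1), 64)) = Add(-396, Mul(-361, 64)) = Add(-396, -23104) = -23500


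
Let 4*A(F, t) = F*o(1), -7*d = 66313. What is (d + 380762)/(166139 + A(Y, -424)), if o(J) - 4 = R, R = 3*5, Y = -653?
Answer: 10396084/4565043 ≈ 2.2773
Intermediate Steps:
d = -66313/7 (d = -⅐*66313 = -66313/7 ≈ -9473.3)
R = 15
o(J) = 19 (o(J) = 4 + 15 = 19)
A(F, t) = 19*F/4 (A(F, t) = (F*19)/4 = (19*F)/4 = 19*F/4)
(d + 380762)/(166139 + A(Y, -424)) = (-66313/7 + 380762)/(166139 + (19/4)*(-653)) = 2599021/(7*(166139 - 12407/4)) = 2599021/(7*(652149/4)) = (2599021/7)*(4/652149) = 10396084/4565043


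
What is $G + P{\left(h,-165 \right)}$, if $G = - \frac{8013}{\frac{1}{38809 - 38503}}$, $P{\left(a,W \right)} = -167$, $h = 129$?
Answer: $-2452145$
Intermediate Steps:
$G = -2451978$ ($G = - \frac{8013}{\frac{1}{306}} = - 8013 \frac{1}{\frac{1}{306}} = \left(-8013\right) 306 = -2451978$)
$G + P{\left(h,-165 \right)} = -2451978 - 167 = -2452145$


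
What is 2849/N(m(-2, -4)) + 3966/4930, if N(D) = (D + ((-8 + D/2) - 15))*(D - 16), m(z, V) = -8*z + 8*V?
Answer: 10005217/3707360 ≈ 2.6987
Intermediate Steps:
N(D) = (-23 + 3*D/2)*(-16 + D) (N(D) = (D + ((-8 + D*(½)) - 15))*(-16 + D) = (D + ((-8 + D/2) - 15))*(-16 + D) = (D + (-23 + D/2))*(-16 + D) = (-23 + 3*D/2)*(-16 + D))
2849/N(m(-2, -4)) + 3966/4930 = 2849/(368 - 47*(-8*(-2) + 8*(-4)) + 3*(-8*(-2) + 8*(-4))²/2) + 3966/4930 = 2849/(368 - 47*(16 - 32) + 3*(16 - 32)²/2) + 3966*(1/4930) = 2849/(368 - 47*(-16) + (3/2)*(-16)²) + 1983/2465 = 2849/(368 + 752 + (3/2)*256) + 1983/2465 = 2849/(368 + 752 + 384) + 1983/2465 = 2849/1504 + 1983/2465 = 10005217/3707360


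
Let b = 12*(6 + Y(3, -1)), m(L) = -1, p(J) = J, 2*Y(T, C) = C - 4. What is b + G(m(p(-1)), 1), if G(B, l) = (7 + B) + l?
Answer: 49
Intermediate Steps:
Y(T, C) = -2 + C/2 (Y(T, C) = (C - 4)/2 = (-4 + C)/2 = -2 + C/2)
b = 42 (b = 12*(6 + (-2 + (½)*(-1))) = 12*(6 + (-2 - ½)) = 12*(6 - 5/2) = 12*(7/2) = 42)
G(B, l) = 7 + B + l
b + G(m(p(-1)), 1) = 42 + (7 - 1 + 1) = 42 + 7 = 49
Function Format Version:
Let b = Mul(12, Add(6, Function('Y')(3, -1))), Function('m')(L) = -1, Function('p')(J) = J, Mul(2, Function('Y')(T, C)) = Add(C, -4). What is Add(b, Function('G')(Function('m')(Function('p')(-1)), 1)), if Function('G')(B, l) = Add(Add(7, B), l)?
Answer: 49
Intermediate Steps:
Function('Y')(T, C) = Add(-2, Mul(Rational(1, 2), C)) (Function('Y')(T, C) = Mul(Rational(1, 2), Add(C, -4)) = Mul(Rational(1, 2), Add(-4, C)) = Add(-2, Mul(Rational(1, 2), C)))
b = 42 (b = Mul(12, Add(6, Add(-2, Mul(Rational(1, 2), -1)))) = Mul(12, Add(6, Add(-2, Rational(-1, 2)))) = Mul(12, Add(6, Rational(-5, 2))) = Mul(12, Rational(7, 2)) = 42)
Function('G')(B, l) = Add(7, B, l)
Add(b, Function('G')(Function('m')(Function('p')(-1)), 1)) = Add(42, Add(7, -1, 1)) = Add(42, 7) = 49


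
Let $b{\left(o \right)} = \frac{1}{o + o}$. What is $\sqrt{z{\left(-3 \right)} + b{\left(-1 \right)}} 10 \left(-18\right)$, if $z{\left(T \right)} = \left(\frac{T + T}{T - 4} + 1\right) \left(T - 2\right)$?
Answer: $- \frac{90 i \sqrt{1918}}{7} \approx - 563.08 i$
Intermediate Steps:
$b{\left(o \right)} = \frac{1}{2 o}$
$z{\left(T \right)} = \left(1 + \frac{2 T}{-4 + T}\right) \left(-2 + T\right)$ ($z{\left(T \right)} = \left(\frac{2 T}{-4 + T} + 1\right) \left(-2 + T\right) = \left(1 + \frac{2 T}{-4 + T}\right) \left(-2 + T\right)$)
$\sqrt{z{\left(-3 \right)} + b{\left(-1 \right)}} 10 \left(-18\right) = \sqrt{\frac{8 - -30 + 3 \left(-3\right)^{2}}{-4 - 3} + \frac{1}{2 \left(-1\right)}} 10 \left(-18\right) = \sqrt{\frac{8 + 30 + 3 \cdot 9}{-7} + \frac{1}{2} \left(-1\right)} 10 \left(-18\right) = \sqrt{- \frac{8 + 30 + 27}{7} - \frac{1}{2}} \cdot 10 \left(-18\right) = \sqrt{\left(- \frac{1}{7}\right) 65 - \frac{1}{2}} \cdot 10 \left(-18\right) = \sqrt{- \frac{65}{7} - \frac{1}{2}} \cdot 10 \left(-18\right) = \sqrt{- \frac{137}{14}} \cdot 10 \left(-18\right) = \frac{i \sqrt{1918}}{14} \cdot 10 \left(-18\right) = \frac{5 i \sqrt{1918}}{7} \left(-18\right) = - \frac{90 i \sqrt{1918}}{7}$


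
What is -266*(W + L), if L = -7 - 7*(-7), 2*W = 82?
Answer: -22078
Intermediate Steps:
W = 41 (W = (½)*82 = 41)
L = 42 (L = -7 + 49 = 42)
-266*(W + L) = -266*(41 + 42) = -266*83 = -22078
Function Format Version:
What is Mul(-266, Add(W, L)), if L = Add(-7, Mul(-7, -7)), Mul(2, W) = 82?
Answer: -22078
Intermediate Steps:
W = 41 (W = Mul(Rational(1, 2), 82) = 41)
L = 42 (L = Add(-7, 49) = 42)
Mul(-266, Add(W, L)) = Mul(-266, Add(41, 42)) = Mul(-266, 83) = -22078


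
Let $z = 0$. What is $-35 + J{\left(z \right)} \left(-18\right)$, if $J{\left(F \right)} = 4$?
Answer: $-107$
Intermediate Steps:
$-35 + J{\left(z \right)} \left(-18\right) = -35 + 4 \left(-18\right) = -35 - 72 = -107$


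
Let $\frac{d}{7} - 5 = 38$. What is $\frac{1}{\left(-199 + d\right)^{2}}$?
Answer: $\frac{1}{10404} \approx 9.6117 \cdot 10^{-5}$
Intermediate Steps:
$d = 301$ ($d = 35 + 7 \cdot 38 = 35 + 266 = 301$)
$\frac{1}{\left(-199 + d\right)^{2}} = \frac{1}{\left(-199 + 301\right)^{2}} = \frac{1}{102^{2}} = \frac{1}{10404}$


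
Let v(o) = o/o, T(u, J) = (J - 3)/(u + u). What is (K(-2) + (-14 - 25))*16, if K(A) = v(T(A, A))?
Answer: -608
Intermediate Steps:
T(u, J) = (-3 + J)/(2*u) (T(u, J) = (-3 + J)/((2*u)) = (-3 + J)*(1/(2*u)) = (-3 + J)/(2*u))
v(o) = 1
K(A) = 1
(K(-2) + (-14 - 25))*16 = (1 + (-14 - 25))*16 = (1 - 39)*16 = -38*16 = -608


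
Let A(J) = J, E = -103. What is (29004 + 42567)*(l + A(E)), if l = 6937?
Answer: 489116214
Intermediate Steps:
(29004 + 42567)*(l + A(E)) = (29004 + 42567)*(6937 - 103) = 71571*6834 = 489116214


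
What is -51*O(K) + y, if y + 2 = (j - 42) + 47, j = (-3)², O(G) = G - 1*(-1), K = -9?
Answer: 420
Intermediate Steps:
O(G) = 1 + G (O(G) = G + 1 = 1 + G)
j = 9
y = 12 (y = -2 + ((9 - 42) + 47) = -2 + (-33 + 47) = -2 + 14 = 12)
-51*O(K) + y = -51*(1 - 9) + 12 = -51*(-8) + 12 = 408 + 12 = 420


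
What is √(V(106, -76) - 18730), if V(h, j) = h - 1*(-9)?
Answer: I*√18615 ≈ 136.44*I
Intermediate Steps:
V(h, j) = 9 + h (V(h, j) = h + 9 = 9 + h)
√(V(106, -76) - 18730) = √((9 + 106) - 18730) = √(115 - 18730) = √(-18615) = I*√18615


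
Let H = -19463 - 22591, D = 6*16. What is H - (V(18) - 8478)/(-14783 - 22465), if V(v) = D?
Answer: -261072629/6208 ≈ -42054.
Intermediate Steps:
D = 96
H = -42054
V(v) = 96
H - (V(18) - 8478)/(-14783 - 22465) = -42054 - (96 - 8478)/(-14783 - 22465) = -42054 - (-8382)/(-37248) = -42054 - (-8382)*(-1)/37248 = -42054 - 1*1397/6208 = -42054 - 1397/6208 = -261072629/6208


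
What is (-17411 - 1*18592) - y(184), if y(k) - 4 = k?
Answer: -36191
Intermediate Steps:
y(k) = 4 + k
(-17411 - 1*18592) - y(184) = (-17411 - 1*18592) - (4 + 184) = (-17411 - 18592) - 1*188 = -36003 - 188 = -36191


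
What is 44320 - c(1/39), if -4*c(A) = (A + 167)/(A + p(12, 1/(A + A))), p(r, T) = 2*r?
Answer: 83058937/1874 ≈ 44322.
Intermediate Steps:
c(A) = -(167 + A)/(4*(24 + A)) (c(A) = -(A + 167)/(4*(A + 2*12)) = -(167 + A)/(4*(A + 24)) = -(167 + A)/(4*(24 + A)))
44320 - c(1/39) = 44320 - (-167 - 1/39)/(4*(24 + 1/39)) = 44320 - (-167 - 1*1/39)/(4*(24 + 1/39)) = 44320 - (-167 - 1/39)/(4*937/39) = 44320 - 39*(-6514)/(4*937*39) = 44320 - 1*(-3257/1874) = 44320 + 3257/1874 = 83058937/1874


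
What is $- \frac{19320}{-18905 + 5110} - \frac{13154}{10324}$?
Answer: $\frac{20225}{160022} \approx 0.12639$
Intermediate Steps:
$- \frac{19320}{-18905 + 5110} - \frac{13154}{10324} = - \frac{19320}{-13795} - \frac{6577}{5162} = \left(-19320\right) \left(- \frac{1}{13795}\right) - \frac{6577}{5162} = \frac{3864}{2759} - \frac{6577}{5162} = \frac{20225}{160022}$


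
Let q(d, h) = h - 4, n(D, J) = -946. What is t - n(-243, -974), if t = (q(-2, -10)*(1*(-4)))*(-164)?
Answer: -8238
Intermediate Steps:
q(d, h) = -4 + h
t = -9184 (t = ((-4 - 10)*(1*(-4)))*(-164) = -14*(-4)*(-164) = 56*(-164) = -9184)
t - n(-243, -974) = -9184 - 1*(-946) = -9184 + 946 = -8238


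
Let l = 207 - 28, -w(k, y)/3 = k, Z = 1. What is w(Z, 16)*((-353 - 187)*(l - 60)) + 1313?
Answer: 194093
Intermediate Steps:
w(k, y) = -3*k
l = 179
w(Z, 16)*((-353 - 187)*(l - 60)) + 1313 = (-3*1)*((-353 - 187)*(179 - 60)) + 1313 = -(-1620)*119 + 1313 = -3*(-64260) + 1313 = 192780 + 1313 = 194093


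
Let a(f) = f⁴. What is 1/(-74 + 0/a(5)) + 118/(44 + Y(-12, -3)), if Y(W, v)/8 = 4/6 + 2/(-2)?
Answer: 3259/1147 ≈ 2.8413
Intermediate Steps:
Y(W, v) = -8/3 (Y(W, v) = 8*(4/6 + 2/(-2)) = 8*(4*(⅙) + 2*(-½)) = 8*(⅔ - 1) = 8*(-⅓) = -8/3)
1/(-74 + 0/a(5)) + 118/(44 + Y(-12, -3)) = 1/(-74 + 0/(5⁴)) + 118/(44 - 8/3) = 1/(-74 + 0/625) + 118/(124/3) = 1/(-74 + 0*(1/625)) + (3/124)*118 = 1/(-74 + 0) + 177/62 = 1/(-74) + 177/62 = -1/74 + 177/62 = 3259/1147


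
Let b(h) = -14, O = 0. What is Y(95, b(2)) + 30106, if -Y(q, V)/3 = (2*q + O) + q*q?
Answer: 2461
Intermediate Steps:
Y(q, V) = -6*q - 3*q² (Y(q, V) = -3*((2*q + 0) + q*q) = -3*(2*q + q²) = -3*(q² + 2*q) = -6*q - 3*q²)
Y(95, b(2)) + 30106 = 3*95*(-2 - 1*95) + 30106 = 3*95*(-2 - 95) + 30106 = 3*95*(-97) + 30106 = -27645 + 30106 = 2461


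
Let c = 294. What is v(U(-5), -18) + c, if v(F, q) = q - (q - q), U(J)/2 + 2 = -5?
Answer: 276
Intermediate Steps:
U(J) = -14 (U(J) = -4 + 2*(-5) = -4 - 10 = -14)
v(F, q) = q (v(F, q) = q - 1*0 = q + 0 = q)
v(U(-5), -18) + c = -18 + 294 = 276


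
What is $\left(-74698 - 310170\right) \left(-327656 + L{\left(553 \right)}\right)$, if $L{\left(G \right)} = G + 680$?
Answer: $125629767164$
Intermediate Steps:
$L{\left(G \right)} = 680 + G$
$\left(-74698 - 310170\right) \left(-327656 + L{\left(553 \right)}\right) = \left(-74698 - 310170\right) \left(-327656 + \left(680 + 553\right)\right) = - 384868 \left(-327656 + 1233\right) = \left(-384868\right) \left(-326423\right) = 125629767164$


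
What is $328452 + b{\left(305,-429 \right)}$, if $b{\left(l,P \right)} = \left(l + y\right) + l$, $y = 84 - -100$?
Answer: $329246$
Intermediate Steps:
$y = 184$ ($y = 84 + 100 = 184$)
$b{\left(l,P \right)} = 184 + 2 l$ ($b{\left(l,P \right)} = \left(l + 184\right) + l = \left(184 + l\right) + l = 184 + 2 l$)
$328452 + b{\left(305,-429 \right)} = 328452 + \left(184 + 2 \cdot 305\right) = 328452 + \left(184 + 610\right) = 328452 + 794 = 329246$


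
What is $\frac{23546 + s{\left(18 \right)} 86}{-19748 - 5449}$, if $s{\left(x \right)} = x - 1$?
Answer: $- \frac{8336}{8399} \approx -0.9925$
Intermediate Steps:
$s{\left(x \right)} = -1 + x$ ($s{\left(x \right)} = x - 1 = -1 + x$)
$\frac{23546 + s{\left(18 \right)} 86}{-19748 - 5449} = \frac{23546 + \left(-1 + 18\right) 86}{-19748 - 5449} = \frac{23546 + 17 \cdot 86}{-25197} = \left(23546 + 1462\right) \left(- \frac{1}{25197}\right) = 25008 \left(- \frac{1}{25197}\right) = - \frac{8336}{8399}$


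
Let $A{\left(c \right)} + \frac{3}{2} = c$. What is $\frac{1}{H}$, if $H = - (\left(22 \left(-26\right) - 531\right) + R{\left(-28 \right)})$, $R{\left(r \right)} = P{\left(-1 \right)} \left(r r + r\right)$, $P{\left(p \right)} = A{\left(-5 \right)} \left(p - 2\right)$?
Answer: $- \frac{1}{13639} \approx -7.3319 \cdot 10^{-5}$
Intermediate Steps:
$A{\left(c \right)} = - \frac{3}{2} + c$
$P{\left(p \right)} = 13 - \frac{13 p}{2}$ ($P{\left(p \right)} = \left(- \frac{3}{2} - 5\right) \left(p - 2\right) = - \frac{13 \left(-2 + p\right)}{2} = 13 - \frac{13 p}{2}$)
$R{\left(r \right)} = \frac{39 r}{2} + \frac{39 r^{2}}{2}$ ($R{\left(r \right)} = \left(13 - - \frac{13}{2}\right) \left(r r + r\right) = \left(13 + \frac{13}{2}\right) \left(r^{2} + r\right) = \frac{39 \left(r + r^{2}\right)}{2} = \frac{39 r}{2} + \frac{39 r^{2}}{2}$)
$H = -13639$ ($H = - (\left(22 \left(-26\right) - 531\right) + \frac{39}{2} \left(-28\right) \left(1 - 28\right)) = - (\left(-572 - 531\right) + \frac{39}{2} \left(-28\right) \left(-27\right)) = - (-1103 + 14742) = \left(-1\right) 13639 = -13639$)
$\frac{1}{H} = \frac{1}{-13639} = - \frac{1}{13639}$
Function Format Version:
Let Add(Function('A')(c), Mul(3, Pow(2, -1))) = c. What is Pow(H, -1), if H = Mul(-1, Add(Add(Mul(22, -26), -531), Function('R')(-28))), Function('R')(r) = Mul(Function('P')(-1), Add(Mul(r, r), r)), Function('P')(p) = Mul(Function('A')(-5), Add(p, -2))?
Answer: Rational(-1, 13639) ≈ -7.3319e-5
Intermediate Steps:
Function('A')(c) = Add(Rational(-3, 2), c)
Function('P')(p) = Add(13, Mul(Rational(-13, 2), p)) (Function('P')(p) = Mul(Add(Rational(-3, 2), -5), Add(p, -2)) = Mul(Rational(-13, 2), Add(-2, p)) = Add(13, Mul(Rational(-13, 2), p)))
Function('R')(r) = Add(Mul(Rational(39, 2), r), Mul(Rational(39, 2), Pow(r, 2))) (Function('R')(r) = Mul(Add(13, Mul(Rational(-13, 2), -1)), Add(Mul(r, r), r)) = Mul(Add(13, Rational(13, 2)), Add(Pow(r, 2), r)) = Mul(Rational(39, 2), Add(r, Pow(r, 2))) = Add(Mul(Rational(39, 2), r), Mul(Rational(39, 2), Pow(r, 2))))
H = -13639 (H = Mul(-1, Add(Add(Mul(22, -26), -531), Mul(Rational(39, 2), -28, Add(1, -28)))) = Mul(-1, Add(Add(-572, -531), Mul(Rational(39, 2), -28, -27))) = Mul(-1, Add(-1103, 14742)) = Mul(-1, 13639) = -13639)
Pow(H, -1) = Pow(-13639, -1) = Rational(-1, 13639)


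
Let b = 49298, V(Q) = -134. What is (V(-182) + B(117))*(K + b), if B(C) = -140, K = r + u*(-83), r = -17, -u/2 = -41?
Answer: -11638150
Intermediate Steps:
u = 82 (u = -2*(-41) = 82)
K = -6823 (K = -17 + 82*(-83) = -17 - 6806 = -6823)
(V(-182) + B(117))*(K + b) = (-134 - 140)*(-6823 + 49298) = -274*42475 = -11638150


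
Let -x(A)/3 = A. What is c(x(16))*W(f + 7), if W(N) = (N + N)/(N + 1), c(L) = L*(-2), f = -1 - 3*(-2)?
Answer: 2304/13 ≈ 177.23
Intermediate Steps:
x(A) = -3*A
f = 5 (f = -1 + 6 = 5)
c(L) = -2*L
W(N) = 2*N/(1 + N) (W(N) = (2*N)/(1 + N) = 2*N/(1 + N))
c(x(16))*W(f + 7) = (-(-6)*16)*(2*(5 + 7)/(1 + (5 + 7))) = (-2*(-48))*(2*12/(1 + 12)) = 96*(2*12/13) = 96*(2*12*(1/13)) = 96*(24/13) = 2304/13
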